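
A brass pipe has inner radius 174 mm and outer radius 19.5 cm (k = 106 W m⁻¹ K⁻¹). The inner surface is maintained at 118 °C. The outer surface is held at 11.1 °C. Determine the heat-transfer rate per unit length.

Q' = 2πk·ΔT/ln(r₂/r₁) = 2π × 106 × 106.9 / ln(0.195/0.174) = 6.25×10^5 W/m

Q' = 625 kW/m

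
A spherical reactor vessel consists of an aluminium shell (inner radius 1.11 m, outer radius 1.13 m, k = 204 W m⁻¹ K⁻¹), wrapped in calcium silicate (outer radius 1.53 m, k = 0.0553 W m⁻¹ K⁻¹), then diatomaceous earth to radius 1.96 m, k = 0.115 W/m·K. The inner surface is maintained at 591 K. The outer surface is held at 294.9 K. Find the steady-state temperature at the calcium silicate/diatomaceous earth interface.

T = 362.9 K

Series thermal resistances, inner to outer:
  R_aluminium = (1/1.11 − 1/1.13)/(4πk) = 0.01595/(4π·204) = 6.220×10^-6 K/W
  R_calcium silicate = (1/1.13 − 1/1.53)/(4πk) = 0.2314/(4π·0.0553) = 0.3329 K/W
  R_diatomaceous earth = (1/1.53 − 1/1.96)/(4πk) = 0.1434/(4π·0.115) = 0.09922 K/W
ΣR = 6.220×10^-6 + 0.3329 + 0.09922 = 0.4321 K/W
Q = ΔT/ΣR = (591 K − 294.9 K)/0.4321 = 685.3 W
From the inner boundary to the calcium silicate/diatomaceous earth interface, ΣR_partial = 0.3329 K/W.
T_interface = T_in − Q·ΣR_partial = 591 K − (685.3)(0.3329) = 362.9 K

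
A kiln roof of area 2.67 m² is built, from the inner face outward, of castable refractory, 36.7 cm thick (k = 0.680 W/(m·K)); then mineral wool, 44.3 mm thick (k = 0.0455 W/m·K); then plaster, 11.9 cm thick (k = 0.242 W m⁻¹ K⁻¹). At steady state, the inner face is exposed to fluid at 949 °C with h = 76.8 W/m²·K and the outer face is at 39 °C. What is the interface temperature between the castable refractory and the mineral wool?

T = 700 °C

Resistance network (inner→outer):
  R_conv,in = 1/(hA) = 1/(76.8·2.67) = 0.004877 K/W
  R_castable refractory = L/(kA) = 0.367/(0.680·2.67) = 0.2021 K/W
  R_mineral wool = L/(kA) = 0.0443/(0.0455·2.67) = 0.3647 K/W
  R_plaster = L/(kA) = 0.119/(0.242·2.67) = 0.1842 K/W
ΣR = 0.004877 + 0.2021 + 0.3647 + 0.1842 = 0.7559 K/W
Q = ΔT/ΣR = (949 °C − 39 °C)/0.7559 = 1204 W
From the inner boundary to the castable refractory/mineral wool interface, ΣR_partial = 0.2070 K/W.
T_interface = T_in − Q·ΣR_partial = 949 °C − (1204)(0.2070) = 700 °C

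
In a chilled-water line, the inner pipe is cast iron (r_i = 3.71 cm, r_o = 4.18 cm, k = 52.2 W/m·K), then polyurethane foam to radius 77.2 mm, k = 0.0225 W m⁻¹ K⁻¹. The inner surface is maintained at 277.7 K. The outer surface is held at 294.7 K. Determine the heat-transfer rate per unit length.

Q' = 3.92 W/m

Series thermal resistances, inner to outer:
  R'_cast iron = ln(0.0418/0.0371)/(2πk) = 0.1193/(2π·52.2) = 3.637×10^-4 m·K/W
  R'_polyurethane foam = ln(0.0772/0.0418)/(2πk) = 0.6135/(2π·0.0225) = 4.340 m·K/W
ΣR = 3.637×10^-4 + 4.340 = 4.340 m·K/W
Q' = ΔT/ΣR = (277.7 K − 294.7 K)/4.340 = -3.92 W/m
(Negative Q' ⇒ heat flows inward; heat gain = 3.92 W/m.)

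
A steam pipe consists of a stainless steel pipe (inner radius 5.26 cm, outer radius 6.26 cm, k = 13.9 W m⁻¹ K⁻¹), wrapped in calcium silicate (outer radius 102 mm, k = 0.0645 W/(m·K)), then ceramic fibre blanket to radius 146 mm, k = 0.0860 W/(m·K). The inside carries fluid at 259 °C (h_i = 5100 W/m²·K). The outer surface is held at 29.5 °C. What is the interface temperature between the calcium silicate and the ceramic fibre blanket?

Treat each layer as a resistance in series:
  R'_conv,in = 1/(2πr h) = 1/(2π·0.0526·5100) = 5.933×10^-4 m·K/W
  R'_stainless steel = ln(0.0626/0.0526)/(2πk) = 0.1740/(2π·13.9) = 0.001993 m·K/W
  R'_calcium silicate = ln(0.102/0.0626)/(2πk) = 0.4882/(2π·0.0645) = 1.205 m·K/W
  R'_ceramic fibre blanket = ln(0.146/0.102)/(2πk) = 0.3586/(2π·0.0860) = 0.6637 m·K/W
ΣR = 5.933×10^-4 + 0.001993 + 1.205 + 0.6637 = 1.871 m·K/W
Q' = ΔT/ΣR = (259 °C − 29.5 °C)/1.871 = 122.7 W/m
From the inner boundary to the calcium silicate/ceramic fibre blanket interface, ΣR_partial = 1.208 m·K/W.
T_interface = T_in − Q'·ΣR_partial = 259 °C − (122.7)(1.208) = 111 °C

T = 111 °C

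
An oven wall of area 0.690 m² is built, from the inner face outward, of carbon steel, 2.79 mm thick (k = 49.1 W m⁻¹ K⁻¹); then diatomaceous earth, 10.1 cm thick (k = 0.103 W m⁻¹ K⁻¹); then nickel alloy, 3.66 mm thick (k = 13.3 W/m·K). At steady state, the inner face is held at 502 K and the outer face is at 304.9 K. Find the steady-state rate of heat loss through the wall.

Treat each layer as a resistance in series:
  R_carbon steel = L/(kA) = 0.00279/(49.1·0.690) = 8.235×10^-5 K/W
  R_diatomaceous earth = L/(kA) = 0.101/(0.103·0.690) = 1.421 K/W
  R_nickel alloy = L/(kA) = 0.00366/(13.3·0.690) = 3.988×10^-4 K/W
ΣR = 8.235×10^-5 + 1.421 + 3.988×10^-4 = 1.421 K/W
Q = ΔT/ΣR = (502 K − 304.9 K)/1.421 = 139 W

Q = 139 W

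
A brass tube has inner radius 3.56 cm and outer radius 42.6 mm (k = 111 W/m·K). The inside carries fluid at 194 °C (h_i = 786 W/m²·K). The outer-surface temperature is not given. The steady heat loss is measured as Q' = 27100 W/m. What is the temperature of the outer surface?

T_out = 32.9 °C

Series resistances:
  R'_conv,in = 1/(2πr h) = 1/(2π·0.0356·786) = 0.005688 m·K/W
  R'_brass = ln(0.0426/0.0356)/(2πk) = 0.1795/(2π·111) = 2.574×10^-4 m·K/W
ΣR = 0.005945 m·K/W
ΔT = Q'·ΣR = 27100 × 0.005945 = 161.1 K
Heat flows outward, so T_out = T_in − ΔT = 194 − 161.1 = 32.9 °C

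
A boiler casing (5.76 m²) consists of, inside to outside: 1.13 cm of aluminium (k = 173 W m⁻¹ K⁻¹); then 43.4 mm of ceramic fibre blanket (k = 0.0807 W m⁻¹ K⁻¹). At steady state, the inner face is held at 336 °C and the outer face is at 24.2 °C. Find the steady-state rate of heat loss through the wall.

Resistance network (inner→outer):
  R_aluminium = L/(kA) = 0.0113/(173·5.76) = 1.134×10^-5 K/W
  R_ceramic fibre blanket = L/(kA) = 0.0434/(0.0807·5.76) = 0.09337 K/W
ΣR = 1.134×10^-5 + 0.09337 = 0.09338 K/W
Q = ΔT/ΣR = (336 °C − 24.2 °C)/0.09338 = 3340 W

Q = 3.34 kW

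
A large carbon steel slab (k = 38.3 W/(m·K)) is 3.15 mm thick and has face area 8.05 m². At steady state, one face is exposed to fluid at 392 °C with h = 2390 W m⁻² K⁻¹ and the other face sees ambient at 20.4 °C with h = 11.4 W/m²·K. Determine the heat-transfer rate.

Q = 33.9 kW

Resistance network (inner→outer):
  R_conv,in = 1/(hA) = 1/(2390·8.05) = 5.198×10^-5 K/W
  R_carbon steel = L/(kA) = 0.00315/(38.3·8.05) = 1.022×10^-5 K/W
  R_conv,out = 1/(hA) = 1/(11.4·8.05) = 0.01090 K/W
ΣR = 5.198×10^-5 + 1.022×10^-5 + 0.01090 = 0.01096 K/W
Q = ΔT/ΣR = (392 °C − 20.4 °C)/0.01096 = 33900 W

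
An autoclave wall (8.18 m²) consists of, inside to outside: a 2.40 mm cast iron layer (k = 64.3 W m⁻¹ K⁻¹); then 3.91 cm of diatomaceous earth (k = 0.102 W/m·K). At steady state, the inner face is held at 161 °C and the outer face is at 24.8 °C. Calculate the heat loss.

Q = 2.91 kW

Series thermal resistances, inner to outer:
  R_cast iron = L/(kA) = 0.00240/(64.3·8.18) = 4.563×10^-6 K/W
  R_diatomaceous earth = L/(kA) = 0.0391/(0.102·8.18) = 0.04686 K/W
ΣR = 4.563×10^-6 + 0.04686 = 0.04686 K/W
Q = ΔT/ΣR = (161 °C − 24.8 °C)/0.04686 = 2910 W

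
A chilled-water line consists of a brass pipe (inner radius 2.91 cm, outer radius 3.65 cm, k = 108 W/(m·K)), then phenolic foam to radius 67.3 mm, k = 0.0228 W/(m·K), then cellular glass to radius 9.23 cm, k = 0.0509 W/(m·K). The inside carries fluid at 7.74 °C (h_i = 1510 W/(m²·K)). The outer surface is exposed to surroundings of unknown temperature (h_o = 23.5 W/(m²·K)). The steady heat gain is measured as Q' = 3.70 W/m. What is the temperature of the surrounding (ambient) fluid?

Series resistances:
  R'_conv,in = 1/(2πr h) = 1/(2π·0.0291·1510) = 0.003622 m·K/W
  R'_brass = ln(0.0365/0.0291)/(2πk) = 0.2266/(2π·108) = 3.339×10^-4 m·K/W
  R'_phenolic foam = ln(0.0673/0.0365)/(2πk) = 0.6118/(2π·0.0228) = 4.271 m·K/W
  R'_cellular glass = ln(0.0923/0.0673)/(2πk) = 0.3159/(2π·0.0509) = 0.9877 m·K/W
  R'_conv,out = 1/(2πr h) = 1/(2π·0.0923·23.5) = 0.07338 m·K/W
ΣR = 5.336 m·K/W
ΔT = Q'·ΣR = 3.70 × 5.336 = 19.74 K
Heat flows inward, so T_out = T_in + ΔT = 7.74 + 19.74 = 27.5 °C

T_out = 27.5 °C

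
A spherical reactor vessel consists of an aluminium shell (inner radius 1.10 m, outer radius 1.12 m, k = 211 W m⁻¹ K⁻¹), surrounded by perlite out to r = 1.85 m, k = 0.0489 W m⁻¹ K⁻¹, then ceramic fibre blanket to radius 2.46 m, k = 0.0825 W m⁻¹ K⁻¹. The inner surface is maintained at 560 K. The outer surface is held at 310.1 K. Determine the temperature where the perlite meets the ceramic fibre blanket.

Treat each layer as a resistance in series:
  R_aluminium = (1/1.10 − 1/1.12)/(4πk) = 0.01623/(4π·211) = 6.122×10^-6 K/W
  R_perlite = (1/1.12 − 1/1.85)/(4πk) = 0.3523/(4π·0.0489) = 0.5733 K/W
  R_ceramic fibre blanket = (1/1.85 − 1/2.46)/(4πk) = 0.1340/(4π·0.0825) = 0.1293 K/W
ΣR = 6.122×10^-6 + 0.5733 + 0.1293 = 0.7026 K/W
Q = ΔT/ΣR = (560 K − 310.1 K)/0.7026 = 355.7 W
From the inner boundary to the perlite/ceramic fibre blanket interface, ΣR_partial = 0.5733 K/W.
T_interface = T_in − Q·ΣR_partial = 560 K − (355.7)(0.5733) = 356.1 K

T = 356.1 K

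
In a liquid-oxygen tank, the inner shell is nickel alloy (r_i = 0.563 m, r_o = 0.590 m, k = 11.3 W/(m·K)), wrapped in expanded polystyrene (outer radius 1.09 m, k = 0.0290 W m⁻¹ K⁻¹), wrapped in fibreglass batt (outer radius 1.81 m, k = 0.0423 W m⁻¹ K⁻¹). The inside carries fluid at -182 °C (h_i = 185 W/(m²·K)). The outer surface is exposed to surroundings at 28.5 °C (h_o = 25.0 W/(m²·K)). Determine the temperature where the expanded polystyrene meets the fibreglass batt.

T = -22.8 °C

Resistance network (inner→outer):
  R_conv,in = 1/(4πr²h) = 1/(4π·0.563²·185) = 0.001357 K/W
  R_nickel alloy = (1/0.563 − 1/0.590)/(4πk) = 0.08128/(4π·11.3) = 5.724×10^-4 K/W
  R_expanded polystyrene = (1/0.590 − 1/1.09)/(4πk) = 0.7775/(4π·0.0290) = 2.133 K/W
  R_fibreglass batt = (1/1.09 − 1/1.81)/(4πk) = 0.3649/(4π·0.0423) = 0.6866 K/W
  R_conv,out = 1/(4πr²h) = 1/(4π·1.81²·25.0) = 9.716×10^-4 K/W
ΣR = 0.001357 + 5.724×10^-4 + 2.133 + 0.6866 + 9.716×10^-4 = 2.823 K/W
Q = ΔT/ΣR = (-182 °C − 28.5 °C)/2.823 = -74.57 W
From the inner boundary to the expanded polystyrene/fibreglass batt interface, ΣR_partial = 2.135 K/W.
T_interface = T_in − Q·ΣR_partial = -182 °C − (-74.57)(2.135) = -22.8 °C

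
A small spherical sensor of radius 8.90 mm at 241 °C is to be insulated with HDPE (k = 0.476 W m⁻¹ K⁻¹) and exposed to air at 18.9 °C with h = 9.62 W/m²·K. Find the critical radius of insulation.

For a sphere, r_cr = 2k_ins/h = 2·0.476/9.62 = 0.0990 m = 9.90 cm

r_cr = 9.90 cm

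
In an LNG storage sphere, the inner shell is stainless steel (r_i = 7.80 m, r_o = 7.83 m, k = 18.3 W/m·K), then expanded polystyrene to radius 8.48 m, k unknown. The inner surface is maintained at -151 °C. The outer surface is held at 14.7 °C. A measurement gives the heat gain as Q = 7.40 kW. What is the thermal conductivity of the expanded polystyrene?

ΣR = ΔT/Q = |-151 − 14.7|/7400 = 0.02239 K/W
Known resistances:
  R_stainless steel = (1/7.80 − 1/7.83)/(4πk) = 4.912×10^-4/(4π·18.3) = 2.136×10^-6 K/W
R_expanded polystyrene = ΣR − ΣR_known = 0.02239 − 2.136×10^-6 = 0.02239 K/W
(1/r₁−1/r₂)/(4πk) = 0.02239 ⇒ k = 0.009789/(4π·0.02239) = 0.0348 W/m·K

k = 0.0348 W/m·K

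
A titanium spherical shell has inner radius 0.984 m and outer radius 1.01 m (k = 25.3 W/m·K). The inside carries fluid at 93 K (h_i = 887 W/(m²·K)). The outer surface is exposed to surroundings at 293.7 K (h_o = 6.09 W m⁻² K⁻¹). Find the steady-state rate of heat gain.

Q = 15.5 kW

Treat each layer as a resistance in series:
  R_conv,in = 1/(4πr²h) = 1/(4π·0.984²·887) = 9.266×10^-5 K/W
  R_titanium = (1/0.984 − 1/1.01)/(4πk) = 0.02616/(4π·25.3) = 8.229×10^-5 K/W
  R_conv,out = 1/(4πr²h) = 1/(4π·1.01²·6.09) = 0.01281 K/W
ΣR = 9.266×10^-5 + 8.229×10^-5 + 0.01281 = 0.01298 K/W
Q = ΔT/ΣR = (93 K − 293.7 K)/0.01298 = -15500 W
(Negative Q ⇒ heat flows inward; heat gain = 15500 W.)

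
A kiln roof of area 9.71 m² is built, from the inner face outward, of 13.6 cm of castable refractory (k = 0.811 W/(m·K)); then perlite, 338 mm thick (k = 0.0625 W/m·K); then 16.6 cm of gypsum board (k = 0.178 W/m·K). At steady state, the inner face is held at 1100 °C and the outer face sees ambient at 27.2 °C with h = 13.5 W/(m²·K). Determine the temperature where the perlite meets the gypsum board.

Resistance network (inner→outer):
  R_castable refractory = L/(kA) = 0.136/(0.811·9.71) = 0.01727 K/W
  R_perlite = L/(kA) = 0.338/(0.0625·9.71) = 0.5570 K/W
  R_gypsum board = L/(kA) = 0.166/(0.178·9.71) = 0.09604 K/W
  R_conv,out = 1/(hA) = 1/(13.5·9.71) = 0.007629 K/W
ΣR = 0.01727 + 0.5570 + 0.09604 + 0.007629 = 0.6779 K/W
Q = ΔT/ΣR = (1100 °C − 27.2 °C)/0.6779 = 1583 W
From the inner boundary to the perlite/gypsum board interface, ΣR_partial = 0.5743 K/W.
T_interface = T_in − Q·ΣR_partial = 1100 °C − (1583)(0.5743) = 191 °C

T = 191 °C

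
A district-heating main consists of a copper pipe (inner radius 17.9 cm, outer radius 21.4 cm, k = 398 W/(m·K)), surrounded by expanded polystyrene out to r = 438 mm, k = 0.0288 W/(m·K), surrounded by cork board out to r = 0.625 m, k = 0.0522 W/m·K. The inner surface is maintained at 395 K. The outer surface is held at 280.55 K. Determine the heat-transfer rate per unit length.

Q' = 22.7 W/m

Resistance network (inner→outer):
  R'_copper = ln(0.214/0.179)/(2πk) = 0.1786/(2π·398) = 7.142×10^-5 m·K/W
  R'_expanded polystyrene = ln(0.438/0.214)/(2πk) = 0.7162/(2π·0.0288) = 3.958 m·K/W
  R'_cork board = ln(0.625/0.438)/(2πk) = 0.3555/(2π·0.0522) = 1.084 m·K/W
ΣR = 7.142×10^-5 + 3.958 + 1.084 = 5.042 m·K/W
Q' = ΔT/ΣR = (395 K − 280.55 K)/5.042 = 22.7 W/m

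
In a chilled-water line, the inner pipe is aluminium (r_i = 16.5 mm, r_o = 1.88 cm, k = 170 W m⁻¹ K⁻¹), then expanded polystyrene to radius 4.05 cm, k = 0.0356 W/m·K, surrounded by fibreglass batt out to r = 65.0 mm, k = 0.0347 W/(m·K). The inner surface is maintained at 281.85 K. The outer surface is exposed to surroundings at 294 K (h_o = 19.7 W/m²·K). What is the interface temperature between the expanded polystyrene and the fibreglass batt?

T = 289.1 K

Resistance network (inner→outer):
  R'_aluminium = ln(0.0188/0.0165)/(2πk) = 0.1305/(2π·170) = 1.222×10^-4 m·K/W
  R'_expanded polystyrene = ln(0.0405/0.0188)/(2πk) = 0.7674/(2π·0.0356) = 3.431 m·K/W
  R'_fibreglass batt = ln(0.0650/0.0405)/(2πk) = 0.4731/(2π·0.0347) = 2.170 m·K/W
  R'_conv,out = 1/(2πr h) = 1/(2π·0.0650·19.7) = 0.1243 m·K/W
ΣR = 1.222×10^-4 + 3.431 + 2.170 + 0.1243 = 5.725 m·K/W
Q' = ΔT/ΣR = (281.85 K − 294 K)/5.725 = -2.122 W/m
From the inner boundary to the expanded polystyrene/fibreglass batt interface, ΣR_partial = 3.431 m·K/W.
T_interface = T_in − Q'·ΣR_partial = 281.85 K − (-2.122)(3.431) = 289.1 K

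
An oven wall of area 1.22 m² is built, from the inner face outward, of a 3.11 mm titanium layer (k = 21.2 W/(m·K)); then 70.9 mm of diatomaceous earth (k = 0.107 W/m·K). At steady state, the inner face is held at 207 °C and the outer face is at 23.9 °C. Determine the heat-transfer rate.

Series thermal resistances, inner to outer:
  R_titanium = L/(kA) = 0.00311/(21.2·1.22) = 1.202×10^-4 K/W
  R_diatomaceous earth = L/(kA) = 0.0709/(0.107·1.22) = 0.5431 K/W
ΣR = 1.202×10^-4 + 0.5431 = 0.5432 K/W
Q = ΔT/ΣR = (207 °C − 23.9 °C)/0.5432 = 337 W

Q = 337 W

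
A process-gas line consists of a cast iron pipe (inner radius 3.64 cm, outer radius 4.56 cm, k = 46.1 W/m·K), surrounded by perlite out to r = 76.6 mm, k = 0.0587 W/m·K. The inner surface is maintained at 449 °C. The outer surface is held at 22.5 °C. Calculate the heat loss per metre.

Series thermal resistances, inner to outer:
  R'_cast iron = ln(0.0456/0.0364)/(2πk) = 0.2253/(2π·46.1) = 7.780×10^-4 m·K/W
  R'_perlite = ln(0.0766/0.0456)/(2πk) = 0.5187/(2π·0.0587) = 1.406 m·K/W
ΣR = 7.780×10^-4 + 1.406 = 1.407 m·K/W
Q' = ΔT/ΣR = (449 °C − 22.5 °C)/1.407 = 303 W/m

Q' = 303 W/m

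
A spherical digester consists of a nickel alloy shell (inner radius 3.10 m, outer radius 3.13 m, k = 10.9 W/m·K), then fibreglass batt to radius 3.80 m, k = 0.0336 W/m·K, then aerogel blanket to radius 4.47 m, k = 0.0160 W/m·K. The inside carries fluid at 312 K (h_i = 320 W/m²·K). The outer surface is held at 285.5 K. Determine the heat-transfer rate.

Resistance network (inner→outer):
  R_conv,in = 1/(4πr²h) = 1/(4π·3.10²·320) = 2.588×10^-5 K/W
  R_nickel alloy = (1/3.10 − 1/3.13)/(4πk) = 0.003092/(4π·10.9) = 2.257×10^-5 K/W
  R_fibreglass batt = (1/3.13 − 1/3.80)/(4πk) = 0.05633/(4π·0.0336) = 0.1334 K/W
  R_aerogel blanket = (1/3.80 − 1/4.47)/(4πk) = 0.03944/(4π·0.0160) = 0.1962 K/W
ΣR = 2.588×10^-5 + 2.257×10^-5 + 0.1334 + 0.1962 = 0.3296 K/W
Q = ΔT/ΣR = (312 K − 285.5 K)/0.3296 = 80.4 W

Q = 80.4 W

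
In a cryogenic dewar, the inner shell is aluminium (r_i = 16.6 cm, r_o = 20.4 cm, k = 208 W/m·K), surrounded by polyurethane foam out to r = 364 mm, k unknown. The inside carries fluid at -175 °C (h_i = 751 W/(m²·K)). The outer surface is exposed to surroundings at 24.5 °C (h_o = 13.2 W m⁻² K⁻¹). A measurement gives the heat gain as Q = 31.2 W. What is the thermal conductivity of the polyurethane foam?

ΣR = ΔT/Q = |-175 − 24.5|/31.2 = 6.394 K/W
Known resistances:
  R_conv,in = 1/(4πr²h) = 1/(4π·0.166²·751) = 0.003845 K/W
  R_aluminium = (1/0.166 − 1/0.204)/(4πk) = 1.122/(4π·208) = 4.293×10^-4 K/W
  R_conv,out = 1/(4πr²h) = 1/(4π·0.364²·13.2) = 0.04550 K/W
R_polyurethane foam = ΣR − ΣR_known = 6.394 − 0.04977 = 6.344 K/W
(1/r₁−1/r₂)/(4πk) = 6.344 ⇒ k = 2.155/(4π·6.344) = 0.0270 W/m·K

k = 0.0270 W/m·K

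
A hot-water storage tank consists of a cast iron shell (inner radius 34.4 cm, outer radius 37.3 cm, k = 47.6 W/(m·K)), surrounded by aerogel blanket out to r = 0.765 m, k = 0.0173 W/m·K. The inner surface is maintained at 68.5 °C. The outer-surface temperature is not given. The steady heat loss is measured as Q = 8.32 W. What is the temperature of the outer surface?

Series resistances:
  R_cast iron = (1/0.344 − 1/0.373)/(4πk) = 0.2260/(4π·47.6) = 3.778×10^-4 K/W
  R_aerogel blanket = (1/0.373 − 1/0.765)/(4πk) = 1.374/(4π·0.0173) = 6.319 K/W
ΣR = 6.320 K/W
ΔT = Q·ΣR = 8.32 × 6.320 = 52.58 K
Heat flows outward, so T_out = T_in − ΔT = 68.5 − 52.58 = 15.9 °C

T_out = 15.9 °C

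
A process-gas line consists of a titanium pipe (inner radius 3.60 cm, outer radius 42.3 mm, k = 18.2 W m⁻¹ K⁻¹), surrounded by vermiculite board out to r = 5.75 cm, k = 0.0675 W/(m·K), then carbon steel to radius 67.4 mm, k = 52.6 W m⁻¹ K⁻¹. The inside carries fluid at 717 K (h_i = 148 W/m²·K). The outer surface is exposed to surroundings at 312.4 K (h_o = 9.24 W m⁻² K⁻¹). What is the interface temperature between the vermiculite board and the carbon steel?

T = 415 K

Treat each layer as a resistance in series:
  R'_conv,in = 1/(2πr h) = 1/(2π·0.0360·148) = 0.02987 m·K/W
  R'_titanium = ln(0.0423/0.0360)/(2πk) = 0.1613/(2π·18.2) = 0.001410 m·K/W
  R'_vermiculite board = ln(0.0575/0.0423)/(2πk) = 0.3070/(2π·0.0675) = 0.7239 m·K/W
  R'_carbon steel = ln(0.0674/0.0575)/(2πk) = 0.1589/(2π·52.6) = 4.807×10^-4 m·K/W
  R'_conv,out = 1/(2πr h) = 1/(2π·0.0674·9.24) = 0.2556 m·K/W
ΣR = 0.02987 + 0.001410 + 0.7239 + 4.807×10^-4 + 0.2556 = 1.011 m·K/W
Q' = ΔT/ΣR = (717 K − 312.4 K)/1.011 = 400.2 W/m
From the inner boundary to the vermiculite board/carbon steel interface, ΣR_partial = 0.7552 m·K/W.
T_interface = T_in − Q'·ΣR_partial = 717 K − (400.2)(0.7552) = 415 K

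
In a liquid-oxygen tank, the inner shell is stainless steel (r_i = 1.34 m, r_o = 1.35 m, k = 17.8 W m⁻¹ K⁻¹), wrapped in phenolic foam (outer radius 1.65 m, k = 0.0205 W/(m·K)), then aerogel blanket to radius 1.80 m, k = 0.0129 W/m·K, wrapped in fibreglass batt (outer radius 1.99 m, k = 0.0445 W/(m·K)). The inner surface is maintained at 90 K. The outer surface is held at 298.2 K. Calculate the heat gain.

Q = 224 W

Resistance network (inner→outer):
  R_stainless steel = (1/1.34 − 1/1.35)/(4πk) = 0.005528/(4π·17.8) = 2.471×10^-5 K/W
  R_phenolic foam = (1/1.35 − 1/1.65)/(4πk) = 0.1347/(4π·0.0205) = 0.5228 K/W
  R_aerogel blanket = (1/1.65 − 1/1.80)/(4πk) = 0.05051/(4π·0.0129) = 0.3116 K/W
  R_fibreglass batt = (1/1.80 − 1/1.99)/(4πk) = 0.05304/(4π·0.0445) = 0.09485 K/W
ΣR = 2.471×10^-5 + 0.5228 + 0.3116 + 0.09485 = 0.9293 K/W
Q = ΔT/ΣR = (90 K − 298.2 K)/0.9293 = -224 W
(Negative Q ⇒ heat flows inward; heat gain = 224 W.)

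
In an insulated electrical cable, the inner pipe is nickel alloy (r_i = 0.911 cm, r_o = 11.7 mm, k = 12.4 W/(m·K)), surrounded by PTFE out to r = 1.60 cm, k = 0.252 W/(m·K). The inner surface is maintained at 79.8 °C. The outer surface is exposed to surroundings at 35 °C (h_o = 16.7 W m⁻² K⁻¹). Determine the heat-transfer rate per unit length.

Q' = 56.2 W/m

Resistance network (inner→outer):
  R'_nickel alloy = ln(0.0117/0.00911)/(2πk) = 0.2502/(2π·12.4) = 0.003212 m·K/W
  R'_PTFE = ln(0.0160/0.0117)/(2πk) = 0.3130/(2π·0.252) = 0.1977 m·K/W
  R'_conv,out = 1/(2πr h) = 1/(2π·0.0160·16.7) = 0.5956 m·K/W
ΣR = 0.003212 + 0.1977 + 0.5956 = 0.7965 m·K/W
Q' = ΔT/ΣR = (79.8 °C − 35 °C)/0.7965 = 56.2 W/m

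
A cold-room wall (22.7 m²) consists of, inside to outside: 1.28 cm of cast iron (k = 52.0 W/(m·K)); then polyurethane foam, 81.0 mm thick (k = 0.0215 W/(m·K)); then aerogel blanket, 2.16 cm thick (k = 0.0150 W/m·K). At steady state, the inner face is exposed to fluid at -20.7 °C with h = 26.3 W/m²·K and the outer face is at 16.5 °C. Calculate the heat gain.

Treat each layer as a resistance in series:
  R_conv,in = 1/(hA) = 1/(26.3·22.7) = 0.001675 K/W
  R_cast iron = L/(kA) = 0.0128/(52.0·22.7) = 1.084×10^-5 K/W
  R_polyurethane foam = L/(kA) = 0.0810/(0.0215·22.7) = 0.1660 K/W
  R_aerogel blanket = L/(kA) = 0.0216/(0.0150·22.7) = 0.06344 K/W
ΣR = 0.001675 + 1.084×10^-5 + 0.1660 + 0.06344 = 0.2311 K/W
Q = ΔT/ΣR = (-20.7 °C − 16.5 °C)/0.2311 = -161 W
(Negative Q ⇒ heat flows inward; heat gain = 161 W.)

Q = 161 W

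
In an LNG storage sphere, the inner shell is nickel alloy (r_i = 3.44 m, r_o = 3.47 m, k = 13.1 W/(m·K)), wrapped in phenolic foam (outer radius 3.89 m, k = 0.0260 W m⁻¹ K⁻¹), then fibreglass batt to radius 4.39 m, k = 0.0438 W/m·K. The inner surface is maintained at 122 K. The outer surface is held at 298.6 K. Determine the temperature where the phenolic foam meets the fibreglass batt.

Series thermal resistances, inner to outer:
  R_nickel alloy = (1/3.44 − 1/3.47)/(4πk) = 0.002513/(4π·13.1) = 1.527×10^-5 K/W
  R_phenolic foam = (1/3.47 − 1/3.89)/(4πk) = 0.03112/(4π·0.0260) = 0.09523 K/W
  R_fibreglass batt = (1/3.89 − 1/4.39)/(4πk) = 0.02928/(4π·0.0438) = 0.05320 K/W
ΣR = 1.527×10^-5 + 0.09523 + 0.05320 = 0.1484 K/W
Q = ΔT/ΣR = (122 K − 298.6 K)/0.1484 = -1190 W
From the inner boundary to the phenolic foam/fibreglass batt interface, ΣR_partial = 0.09525 K/W.
T_interface = T_in − Q·ΣR_partial = 122 K − (-1190)(0.09525) = 235.3 K

T = 235.3 K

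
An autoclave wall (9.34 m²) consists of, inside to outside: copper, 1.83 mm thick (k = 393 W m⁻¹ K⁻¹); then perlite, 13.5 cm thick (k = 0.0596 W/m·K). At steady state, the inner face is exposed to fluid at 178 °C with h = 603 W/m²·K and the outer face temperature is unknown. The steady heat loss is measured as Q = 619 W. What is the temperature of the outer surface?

Series resistances:
  R_conv,in = 1/(hA) = 1/(603·9.34) = 1.776×10^-4 K/W
  R_copper = L/(kA) = 0.00183/(393·9.34) = 4.986×10^-7 K/W
  R_perlite = L/(kA) = 0.135/(0.0596·9.34) = 0.2425 K/W
ΣR = 0.2427 K/W
ΔT = Q·ΣR = 619 × 0.2427 = 150.2 K
Heat flows outward, so T_out = T_in − ΔT = 178 − 150.2 = 27.8 °C

T_out = 27.8 °C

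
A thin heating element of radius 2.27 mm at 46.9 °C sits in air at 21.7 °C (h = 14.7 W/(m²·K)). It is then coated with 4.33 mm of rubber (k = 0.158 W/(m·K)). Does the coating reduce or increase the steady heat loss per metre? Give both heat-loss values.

Critical radius for a cylinder: r_cr = k/h = 0.0107 m = 1.07 cm.
Outer radius after coating: r₂ = 0.00227 + 0.00433 = 0.00660 m.
Since r₁ < r_cr and r₂ ≤ r_cr, the coating moves toward the maximum at r_cr — heat loss rises.
Bare: R = 1/(2πr₁h) = 4.770 m·K/W; Q = 25.2/4.770 = 5.28 W/m.
Coated: R = R_cond + R_conv = 2.716 m·K/W; Q = 25.2/2.716 = 9.28 W/m.

increases: 5.28 → 9.28 W/m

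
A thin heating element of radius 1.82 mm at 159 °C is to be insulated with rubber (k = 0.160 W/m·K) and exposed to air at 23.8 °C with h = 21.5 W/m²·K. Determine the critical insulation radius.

For a cylinder, r_cr = k_ins/h = 0.160/21.5 = 0.00744 m = 0.744 cm

r_cr = 0.744 cm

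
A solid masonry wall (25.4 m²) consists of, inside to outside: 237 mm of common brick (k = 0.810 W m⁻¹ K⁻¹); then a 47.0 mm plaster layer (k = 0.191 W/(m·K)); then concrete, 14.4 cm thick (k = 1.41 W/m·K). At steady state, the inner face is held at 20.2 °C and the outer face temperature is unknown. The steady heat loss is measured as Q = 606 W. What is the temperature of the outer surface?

Sum the resistances:
  R_common brick = L/(kA) = 0.237/(0.810·25.4) = 0.01152 K/W
  R_plaster = L/(kA) = 0.0470/(0.191·25.4) = 0.009688 K/W
  R_concrete = L/(kA) = 0.144/(1.41·25.4) = 0.004021 K/W
ΣR = 0.02523 K/W
ΔT = Q·ΣR = 606 × 0.02523 = 15.29 K
Heat flows outward, so T_out = T_in − ΔT = 20.2 − 15.29 = 4.91 °C

T_out = 4.91 °C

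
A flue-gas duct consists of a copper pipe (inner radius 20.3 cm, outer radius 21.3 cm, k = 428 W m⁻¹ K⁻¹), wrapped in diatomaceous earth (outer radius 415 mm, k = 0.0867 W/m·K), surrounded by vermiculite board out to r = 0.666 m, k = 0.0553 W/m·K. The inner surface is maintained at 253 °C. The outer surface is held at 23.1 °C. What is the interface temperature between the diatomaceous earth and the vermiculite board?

T = 144 °C

Treat each layer as a resistance in series:
  R'_copper = ln(0.213/0.203)/(2πk) = 0.04809/(2π·428) = 1.788×10^-5 m·K/W
  R'_diatomaceous earth = ln(0.415/0.213)/(2πk) = 0.6670/(2π·0.0867) = 1.224 m·K/W
  R'_vermiculite board = ln(0.666/0.415)/(2πk) = 0.4730/(2π·0.0553) = 1.361 m·K/W
ΣR = 1.788×10^-5 + 1.224 + 1.361 = 2.585 m·K/W
Q' = ΔT/ΣR = (253 °C − 23.1 °C)/2.585 = 88.94 W/m
From the inner boundary to the diatomaceous earth/vermiculite board interface, ΣR_partial = 1.224 m·K/W.
T_interface = T_in − Q'·ΣR_partial = 253 °C − (88.94)(1.224) = 144 °C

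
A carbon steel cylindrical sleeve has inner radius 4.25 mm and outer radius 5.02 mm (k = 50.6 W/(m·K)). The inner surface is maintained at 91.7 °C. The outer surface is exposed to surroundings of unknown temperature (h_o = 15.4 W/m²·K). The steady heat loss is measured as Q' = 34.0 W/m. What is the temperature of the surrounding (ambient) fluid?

T_out = 21.7 °C

Sum the resistances:
  R'_carbon steel = ln(0.00502/0.00425)/(2πk) = 0.1665/(2π·50.6) = 5.237×10^-4 m·K/W
  R'_conv,out = 1/(2πr h) = 1/(2π·0.00502·15.4) = 2.059 m·K/W
ΣR = 2.059 m·K/W
ΔT = Q'·ΣR = 34.0 × 2.059 = 70.01 K
Heat flows outward, so T_out = T_in − ΔT = 91.7 − 70.01 = 21.7 °C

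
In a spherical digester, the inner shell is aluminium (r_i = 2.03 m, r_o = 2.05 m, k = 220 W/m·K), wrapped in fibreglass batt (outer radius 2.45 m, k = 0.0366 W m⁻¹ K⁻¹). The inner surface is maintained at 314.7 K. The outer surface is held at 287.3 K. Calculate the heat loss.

Series thermal resistances, inner to outer:
  R_aluminium = (1/2.03 − 1/2.05)/(4πk) = 0.004806/(4π·220) = 1.738×10^-6 K/W
  R_fibreglass batt = (1/2.05 − 1/2.45)/(4πk) = 0.07964/(4π·0.0366) = 0.1732 K/W
ΣR = 1.738×10^-6 + 0.1732 = 0.1732 K/W
Q = ΔT/ΣR = (314.7 K − 287.3 K)/0.1732 = 158 W

Q = 158 W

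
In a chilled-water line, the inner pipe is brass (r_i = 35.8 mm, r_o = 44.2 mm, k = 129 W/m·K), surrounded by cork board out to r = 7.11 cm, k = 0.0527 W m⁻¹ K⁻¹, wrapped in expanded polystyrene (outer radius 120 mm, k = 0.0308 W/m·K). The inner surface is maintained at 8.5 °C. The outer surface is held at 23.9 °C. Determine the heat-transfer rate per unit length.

Resistance network (inner→outer):
  R'_brass = ln(0.0442/0.0358)/(2πk) = 0.2108/(2π·129) = 2.600×10^-4 m·K/W
  R'_cork board = ln(0.0711/0.0442)/(2πk) = 0.4754/(2π·0.0527) = 1.436 m·K/W
  R'_expanded polystyrene = ln(0.120/0.0711)/(2πk) = 0.5234/(2π·0.0308) = 2.705 m·K/W
ΣR = 2.600×10^-4 + 1.436 + 2.705 = 4.141 m·K/W
Q' = ΔT/ΣR = (8.5 °C − 23.9 °C)/4.141 = -3.72 W/m
(Negative Q' ⇒ heat flows inward; heat gain = 3.72 W/m.)

Q' = 3.72 W/m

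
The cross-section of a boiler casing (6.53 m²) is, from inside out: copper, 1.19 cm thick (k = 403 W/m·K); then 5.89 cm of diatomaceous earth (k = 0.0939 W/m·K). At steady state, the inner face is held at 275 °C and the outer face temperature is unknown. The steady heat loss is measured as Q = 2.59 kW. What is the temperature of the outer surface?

T_out = 26.2 °C

Series resistances:
  R_copper = L/(kA) = 0.0119/(403·6.53) = 4.522×10^-6 K/W
  R_diatomaceous earth = L/(kA) = 0.0589/(0.0939·6.53) = 0.09606 K/W
ΣR = 0.09606 K/W
ΔT = Q·ΣR = 2590 × 0.09606 = 248.8 K
Heat flows outward, so T_out = T_in − ΔT = 275 − 248.8 = 26.2 °C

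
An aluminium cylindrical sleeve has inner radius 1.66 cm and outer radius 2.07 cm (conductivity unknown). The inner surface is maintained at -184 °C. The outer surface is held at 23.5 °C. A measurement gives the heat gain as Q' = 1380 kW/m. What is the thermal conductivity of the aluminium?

ΣR = ΔT/Q' = |-184 − 23.5|/1.38×10^6 = 1.504×10^-4 m·K/W
ln(r₂/r₁)/(2πk) = 1.504×10^-4 ⇒ k = 0.2207/(2π·1.504×10^-4) = 234 W/m·K

k = 234 W/m·K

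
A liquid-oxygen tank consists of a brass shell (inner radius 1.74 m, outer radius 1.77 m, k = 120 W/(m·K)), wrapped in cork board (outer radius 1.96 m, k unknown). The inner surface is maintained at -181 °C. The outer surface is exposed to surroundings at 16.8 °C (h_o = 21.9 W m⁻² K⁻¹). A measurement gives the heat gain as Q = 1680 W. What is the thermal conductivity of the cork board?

ΣR = ΔT/Q = |-181 − 16.8|/1680 = 0.1177 K/W
Known resistances:
  R_brass = (1/1.74 − 1/1.77)/(4πk) = 0.009741/(4π·120) = 6.460×10^-6 K/W
  R_conv,out = 1/(4πr²h) = 1/(4π·1.96²·21.9) = 9.459×10^-4 K/W
R_cork board = ΣR − ΣR_known = 0.1177 − 9.524×10^-4 = 0.1167 K/W
(1/r₁−1/r₂)/(4πk) = 0.1167 ⇒ k = 0.05477/(4π·0.1167) = 0.0373 W/m·K

k = 0.0373 W/m·K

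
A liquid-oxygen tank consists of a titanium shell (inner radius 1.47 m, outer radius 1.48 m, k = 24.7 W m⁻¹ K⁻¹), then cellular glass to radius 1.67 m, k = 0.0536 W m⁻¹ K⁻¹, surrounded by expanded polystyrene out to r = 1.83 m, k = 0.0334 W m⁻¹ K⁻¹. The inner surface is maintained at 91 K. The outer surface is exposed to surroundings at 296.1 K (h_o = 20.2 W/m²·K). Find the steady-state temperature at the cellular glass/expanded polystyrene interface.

T = 188.5 K

Resistance network (inner→outer):
  R_titanium = (1/1.47 − 1/1.48)/(4πk) = 0.004596/(4π·24.7) = 1.481×10^-5 K/W
  R_cellular glass = (1/1.48 − 1/1.67)/(4πk) = 0.07687/(4π·0.0536) = 0.1141 K/W
  R_expanded polystyrene = (1/1.67 − 1/1.83)/(4πk) = 0.05235/(4π·0.0334) = 0.1247 K/W
  R_conv,out = 1/(4πr²h) = 1/(4π·1.83²·20.2) = 0.001176 K/W
ΣR = 1.481×10^-5 + 0.1141 + 0.1247 + 0.001176 = 0.2400 K/W
Q = ΔT/ΣR = (91 K − 296.1 K)/0.2400 = -854.6 W
From the inner boundary to the cellular glass/expanded polystyrene interface, ΣR_partial = 0.1141 K/W.
T_interface = T_in − Q·ΣR_partial = 91 K − (-854.6)(0.1141) = 188.5 K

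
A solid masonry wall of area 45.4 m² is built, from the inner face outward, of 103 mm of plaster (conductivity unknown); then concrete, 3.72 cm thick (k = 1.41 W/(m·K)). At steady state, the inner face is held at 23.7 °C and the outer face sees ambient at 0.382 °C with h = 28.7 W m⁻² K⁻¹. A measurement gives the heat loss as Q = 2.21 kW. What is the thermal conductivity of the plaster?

k = 0.247 W/m·K

ΣR = ΔT/Q = |23.7 − 0.382|/2210 = 0.01055 K/W
Known resistances:
  R_concrete = L/(kA) = 0.0372/(1.41·45.4) = 5.811×10^-4 K/W
  R_conv,out = 1/(hA) = 1/(28.7·45.4) = 7.675×10^-4 K/W
R_plaster = ΣR − ΣR_known = 0.01055 − 0.001349 = 0.009201 K/W
L/(kA) = 0.009201 ⇒ k = 0.103/(0.009201·45.4) = 0.247 W/m·K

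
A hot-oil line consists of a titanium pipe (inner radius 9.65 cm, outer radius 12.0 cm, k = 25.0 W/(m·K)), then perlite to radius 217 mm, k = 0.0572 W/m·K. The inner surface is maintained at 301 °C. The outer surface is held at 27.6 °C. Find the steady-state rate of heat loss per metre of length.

Resistance network (inner→outer):
  R'_titanium = ln(0.120/0.0965)/(2πk) = 0.2179/(2π·25.0) = 0.001388 m·K/W
  R'_perlite = ln(0.217/0.120)/(2πk) = 0.5924/(2π·0.0572) = 1.648 m·K/W
ΣR = 0.001388 + 1.648 = 1.649 m·K/W
Q' = ΔT/ΣR = (301 °C − 27.6 °C)/1.649 = 166 W/m

Q' = 166 W/m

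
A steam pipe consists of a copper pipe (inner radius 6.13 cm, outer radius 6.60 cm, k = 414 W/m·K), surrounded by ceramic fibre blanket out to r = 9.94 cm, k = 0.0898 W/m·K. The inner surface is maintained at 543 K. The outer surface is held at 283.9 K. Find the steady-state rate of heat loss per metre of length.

Q' = 357 W/m

Resistance network (inner→outer):
  R'_copper = ln(0.0660/0.0613)/(2πk) = 0.07387/(2π·414) = 2.840×10^-5 m·K/W
  R'_ceramic fibre blanket = ln(0.0994/0.0660)/(2πk) = 0.4095/(2π·0.0898) = 0.7258 m·K/W
ΣR = 2.840×10^-5 + 0.7258 = 0.7258 m·K/W
Q' = ΔT/ΣR = (543 K − 283.9 K)/0.7258 = 357 W/m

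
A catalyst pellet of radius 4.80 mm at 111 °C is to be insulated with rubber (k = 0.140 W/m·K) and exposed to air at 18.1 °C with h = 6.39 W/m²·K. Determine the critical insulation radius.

For a sphere, r_cr = 2k_ins/h = 2·0.140/6.39 = 0.0438 m = 4.38 cm

r_cr = 4.38 cm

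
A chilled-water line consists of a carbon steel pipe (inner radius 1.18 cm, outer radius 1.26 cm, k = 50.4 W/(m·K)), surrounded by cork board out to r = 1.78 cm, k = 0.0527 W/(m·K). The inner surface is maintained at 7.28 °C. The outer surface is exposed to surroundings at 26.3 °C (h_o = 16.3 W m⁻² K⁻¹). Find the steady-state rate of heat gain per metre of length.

Q' = 11.9 W/m

Series thermal resistances, inner to outer:
  R'_carbon steel = ln(0.0126/0.0118)/(2πk) = 0.06560/(2π·50.4) = 2.071×10^-4 m·K/W
  R'_cork board = ln(0.0178/0.0126)/(2πk) = 0.3455/(2π·0.0527) = 1.043 m·K/W
  R'_conv,out = 1/(2πr h) = 1/(2π·0.0178·16.3) = 0.5485 m·K/W
ΣR = 2.071×10^-4 + 1.043 + 0.5485 = 1.592 m·K/W
Q' = ΔT/ΣR = (7.28 °C − 26.3 °C)/1.592 = -11.9 W/m
(Negative Q' ⇒ heat flows inward; heat gain = 11.9 W/m.)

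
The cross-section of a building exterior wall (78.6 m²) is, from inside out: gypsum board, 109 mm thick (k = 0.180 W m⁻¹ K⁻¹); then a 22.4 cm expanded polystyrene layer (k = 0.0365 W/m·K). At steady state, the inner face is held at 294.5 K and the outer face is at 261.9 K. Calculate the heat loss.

Resistance network (inner→outer):
  R_gypsum board = L/(kA) = 0.109/(0.180·78.6) = 0.007704 K/W
  R_expanded polystyrene = L/(kA) = 0.224/(0.0365·78.6) = 0.07808 K/W
ΣR = 0.007704 + 0.07808 = 0.08578 K/W
Q = ΔT/ΣR = (294.5 K − 261.9 K)/0.08578 = 380 W

Q = 380 W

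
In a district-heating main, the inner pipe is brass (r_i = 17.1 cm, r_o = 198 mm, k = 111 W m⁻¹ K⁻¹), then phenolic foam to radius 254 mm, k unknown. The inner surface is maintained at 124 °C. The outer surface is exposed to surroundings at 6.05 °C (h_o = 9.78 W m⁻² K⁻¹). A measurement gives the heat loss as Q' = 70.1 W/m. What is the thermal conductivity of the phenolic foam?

k = 0.0245 W/m·K

ΣR = ΔT/Q' = |124 − 6.05|/70.1 = 1.683 m·K/W
Known resistances:
  R'_brass = ln(0.198/0.171)/(2πk) = 0.1466/(2π·111) = 2.102×10^-4 m·K/W
  R'_conv,out = 1/(2πr h) = 1/(2π·0.254·9.78) = 0.06407 m·K/W
R_phenolic foam = ΣR − ΣR_known = 1.683 − 0.06428 = 1.619 m·K/W
ln(r₂/r₁)/(2πk) = 1.619 ⇒ k = 0.2491/(2π·1.619) = 0.0245 W/m·K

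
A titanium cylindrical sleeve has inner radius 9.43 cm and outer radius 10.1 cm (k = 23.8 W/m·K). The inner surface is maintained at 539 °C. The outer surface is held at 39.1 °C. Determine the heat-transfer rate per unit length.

Q' = 2πk·ΔT/ln(r₂/r₁) = 2π × 23.8 × 499.9 / ln(0.101/0.0943) = 1.09×10^6 W/m

Q' = 1090 kW/m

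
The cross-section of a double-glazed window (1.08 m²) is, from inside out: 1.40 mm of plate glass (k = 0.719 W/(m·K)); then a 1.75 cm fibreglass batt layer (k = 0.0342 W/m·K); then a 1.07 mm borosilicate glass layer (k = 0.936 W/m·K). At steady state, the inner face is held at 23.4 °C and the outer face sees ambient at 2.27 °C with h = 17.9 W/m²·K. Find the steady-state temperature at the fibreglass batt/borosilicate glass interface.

T = 4.38 °C

Resistance network (inner→outer):
  R_plate glass = L/(kA) = 0.00140/(0.719·1.08) = 0.001803 K/W
  R_fibreglass batt = L/(kA) = 0.0175/(0.0342·1.08) = 0.4738 K/W
  R_borosilicate glass = L/(kA) = 0.00107/(0.936·1.08) = 0.001058 K/W
  R_conv,out = 1/(hA) = 1/(17.9·1.08) = 0.05173 K/W
ΣR = 0.001803 + 0.4738 + 0.001058 + 0.05173 = 0.5284 K/W
Q = ΔT/ΣR = (23.4 °C − 2.27 °C)/0.5284 = 39.99 W
From the inner boundary to the fibreglass batt/borosilicate glass interface, ΣR_partial = 0.4756 K/W.
T_interface = T_in − Q·ΣR_partial = 23.4 °C − (39.99)(0.4756) = 4.38 °C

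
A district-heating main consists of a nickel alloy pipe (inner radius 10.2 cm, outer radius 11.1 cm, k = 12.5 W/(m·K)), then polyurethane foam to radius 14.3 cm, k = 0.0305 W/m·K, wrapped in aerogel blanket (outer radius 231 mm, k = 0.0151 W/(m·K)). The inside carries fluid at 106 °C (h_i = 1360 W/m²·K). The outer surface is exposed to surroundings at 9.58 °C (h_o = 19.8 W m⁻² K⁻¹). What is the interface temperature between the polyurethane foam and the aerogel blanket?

T = 86.1 °C

Treat each layer as a resistance in series:
  R'_conv,in = 1/(2πr h) = 1/(2π·0.102·1360) = 0.001147 m·K/W
  R'_nickel alloy = ln(0.111/0.102)/(2πk) = 0.08456/(2π·12.5) = 0.001077 m·K/W
  R'_polyurethane foam = ln(0.143/0.111)/(2πk) = 0.2533/(2π·0.0305) = 1.322 m·K/W
  R'_aerogel blanket = ln(0.231/0.143)/(2πk) = 0.4796/(2π·0.0151) = 5.055 m·K/W
  R'_conv,out = 1/(2πr h) = 1/(2π·0.231·19.8) = 0.03480 m·K/W
ΣR = 0.001147 + 0.001077 + 1.322 + 5.055 + 0.03480 = 6.414 m·K/W
Q' = ΔT/ΣR = (106 °C − 9.58 °C)/6.414 = 15.03 W/m
From the inner boundary to the polyurethane foam/aerogel blanket interface, ΣR_partial = 1.324 m·K/W.
T_interface = T_in − Q'·ΣR_partial = 106 °C − (15.03)(1.324) = 86.1 °C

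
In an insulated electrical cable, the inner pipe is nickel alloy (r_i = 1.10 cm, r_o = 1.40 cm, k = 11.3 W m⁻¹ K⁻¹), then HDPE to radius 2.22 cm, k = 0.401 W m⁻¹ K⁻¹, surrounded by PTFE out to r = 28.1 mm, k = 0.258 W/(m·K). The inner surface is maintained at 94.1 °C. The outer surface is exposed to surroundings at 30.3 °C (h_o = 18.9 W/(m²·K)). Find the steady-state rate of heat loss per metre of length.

Q' = 101 W/m

Series thermal resistances, inner to outer:
  R'_nickel alloy = ln(0.0140/0.0110)/(2πk) = 0.2412/(2π·11.3) = 0.003397 m·K/W
  R'_HDPE = ln(0.0222/0.0140)/(2πk) = 0.4610/(2π·0.401) = 0.1830 m·K/W
  R'_PTFE = ln(0.0281/0.0222)/(2πk) = 0.2357/(2π·0.258) = 0.1454 m·K/W
  R'_conv,out = 1/(2πr h) = 1/(2π·0.0281·18.9) = 0.2997 m·K/W
ΣR = 0.003397 + 0.1830 + 0.1454 + 0.2997 = 0.6315 m·K/W
Q' = ΔT/ΣR = (94.1 °C − 30.3 °C)/0.6315 = 101 W/m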